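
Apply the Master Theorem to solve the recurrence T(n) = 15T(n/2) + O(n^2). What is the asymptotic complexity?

Master Theorem for T(n) = 15T(n/2) + O(n^2):

a = 15, b = 2, c = 2
log_b(a) = log_2(15) = 3.9069

Case 1: c = 2 < log_2(15) = 3.9069
T(n) = O(n^(log_2 15))

For T(n) = 15T(n/2) + O(n^2): log_2(15) = 3.9069. This is Case 1 of the Master Theorem (c < log_b(a), work dominated by leaves), giving O(n^(log_2 15)).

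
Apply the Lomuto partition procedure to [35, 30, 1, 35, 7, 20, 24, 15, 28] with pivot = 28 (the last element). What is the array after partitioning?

Lomuto partition with pivot = 28:

Initial array: [35, 30, 1, 35, 7, 20, 24, 15, 28]

arr[0]=35 > 28: no swap
arr[1]=30 > 28: no swap
arr[2]=1 <= 28: swap with position 0, array becomes [1, 30, 35, 35, 7, 20, 24, 15, 28]
arr[3]=35 > 28: no swap
arr[4]=7 <= 28: swap with position 1, array becomes [1, 7, 35, 35, 30, 20, 24, 15, 28]
arr[5]=20 <= 28: swap with position 2, array becomes [1, 7, 20, 35, 30, 35, 24, 15, 28]
arr[6]=24 <= 28: swap with position 3, array becomes [1, 7, 20, 24, 30, 35, 35, 15, 28]
arr[7]=15 <= 28: swap with position 4, array becomes [1, 7, 20, 24, 15, 35, 35, 30, 28]

Place pivot at position 5: [1, 7, 20, 24, 15, 28, 35, 30, 35]
Pivot position: 5

After partitioning with pivot 28, the array becomes [1, 7, 20, 24, 15, 28, 35, 30, 35]. The pivot is placed at index 5. All elements to the left of the pivot are <= 28, and all elements to the right are > 28.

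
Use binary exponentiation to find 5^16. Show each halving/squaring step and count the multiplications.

Computing 5^16 by squaring (build up from 5^1; each line after the first costs one multiplication):

5^1 = 5
5^2 = (5^1)^2 = 5^2 = 25
5^4 = (5^2)^2 = 25^2 = 625
5^8 = (5^4)^2 = 625^2 = 390625
5^16 = (5^8)^2 = 390625^2 = 152587890625

Result: 152587890625
Multiplications needed: 4 (4 lines after 5^1)

5^16 = 152587890625. Using exponentiation by squaring, this requires 4 multiplications. The key idea: if the exponent is even, square the half-power; if odd, multiply by the base once.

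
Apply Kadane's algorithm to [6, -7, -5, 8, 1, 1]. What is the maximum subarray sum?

Using Kadane's algorithm on [6, -7, -5, 8, 1, 1]:

Scanning through the array:
Position 1 (value -7): max_ending_here = -1, max_so_far = 6
Position 2 (value -5): max_ending_here = -5, max_so_far = 6
Position 3 (value 8): max_ending_here = 8, max_so_far = 8
Position 4 (value 1): max_ending_here = 9, max_so_far = 9
Position 5 (value 1): max_ending_here = 10, max_so_far = 10

Maximum subarray: [8, 1, 1]
Maximum sum: 10

The maximum subarray is [8, 1, 1] with sum 10. This subarray runs from index 3 to index 5.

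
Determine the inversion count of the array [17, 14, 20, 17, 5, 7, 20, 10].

Finding inversions in [17, 14, 20, 17, 5, 7, 20, 10]:

(0, 1): arr[0]=17 > arr[1]=14
(0, 4): arr[0]=17 > arr[4]=5
(0, 5): arr[0]=17 > arr[5]=7
(0, 7): arr[0]=17 > arr[7]=10
(1, 4): arr[1]=14 > arr[4]=5
(1, 5): arr[1]=14 > arr[5]=7
(1, 7): arr[1]=14 > arr[7]=10
(2, 3): arr[2]=20 > arr[3]=17
(2, 4): arr[2]=20 > arr[4]=5
(2, 5): arr[2]=20 > arr[5]=7
(2, 7): arr[2]=20 > arr[7]=10
(3, 4): arr[3]=17 > arr[4]=5
(3, 5): arr[3]=17 > arr[5]=7
(3, 7): arr[3]=17 > arr[7]=10
(6, 7): arr[6]=20 > arr[7]=10

Total inversions: 15

The array has 15 inversion(s): (0,1), (0,4), (0,5), (0,7), (1,4), (1,5), (1,7), (2,3), (2,4), (2,5), (2,7), (3,4), (3,5), (3,7), (6,7). Each pair (i,j) satisfies i < j and arr[i] > arr[j].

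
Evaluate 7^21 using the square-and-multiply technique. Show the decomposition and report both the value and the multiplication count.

Computing 7^21 by squaring (build up from 7^1; each line after the first costs one multiplication):

7^1 = 7
7^2 = (7^1)^2 = 7^2 = 49
7^4 = (7^2)^2 = 49^2 = 2401
7^5 = 7 * 7^4 = 7 * 2401 = 16807
7^10 = (7^5)^2 = 16807^2 = 282475249
7^20 = (7^10)^2 = 282475249^2 = 79792266297612001
7^21 = 7 * 7^20 = 7 * 79792266297612001 = 558545864083284007

Result: 558545864083284007
Multiplications needed: 6 (6 lines after 7^1)

7^21 = 558545864083284007. Using exponentiation by squaring, this requires 6 multiplications. The key idea: if the exponent is even, square the half-power; if odd, multiply by the base once.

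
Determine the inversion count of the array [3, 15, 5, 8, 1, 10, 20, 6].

Finding inversions in [3, 15, 5, 8, 1, 10, 20, 6]:

(0, 4): arr[0]=3 > arr[4]=1
(1, 2): arr[1]=15 > arr[2]=5
(1, 3): arr[1]=15 > arr[3]=8
(1, 4): arr[1]=15 > arr[4]=1
(1, 5): arr[1]=15 > arr[5]=10
(1, 7): arr[1]=15 > arr[7]=6
(2, 4): arr[2]=5 > arr[4]=1
(3, 4): arr[3]=8 > arr[4]=1
(3, 7): arr[3]=8 > arr[7]=6
(5, 7): arr[5]=10 > arr[7]=6
(6, 7): arr[6]=20 > arr[7]=6

Total inversions: 11

The array has 11 inversion(s): (0,4), (1,2), (1,3), (1,4), (1,5), (1,7), (2,4), (3,4), (3,7), (5,7), (6,7). Each pair (i,j) satisfies i < j and arr[i] > arr[j].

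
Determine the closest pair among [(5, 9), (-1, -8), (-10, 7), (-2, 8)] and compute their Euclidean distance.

Computing all pairwise distances among 4 points:

d((5, 9), (-1, -8)) = 18.0278
d((5, 9), (-10, 7)) = 15.1327
d((5, 9), (-2, 8)) = 7.0711 <-- minimum
d((-1, -8), (-10, 7)) = 17.4929
d((-1, -8), (-2, 8)) = 16.0312
d((-10, 7), (-2, 8)) = 8.0623

Closest pair: (5, 9) and (-2, 8) with distance 7.0711

The closest pair is (5, 9) and (-2, 8) with Euclidean distance 7.0711. For 4 points, brute-force pairwise comparison is shown above. For large n, the divide-and-conquer algorithm (sort by x, recurse on halves, check the dividing strip) achieves O(n log n).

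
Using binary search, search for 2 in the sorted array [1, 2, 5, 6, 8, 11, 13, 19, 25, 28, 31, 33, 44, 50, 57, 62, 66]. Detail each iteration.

Binary search for 2 in [1, 2, 5, 6, 8, 11, 13, 19, 25, 28, 31, 33, 44, 50, 57, 62, 66]:

lo=0, hi=16, mid=8, arr[mid]=25 -> 25 > 2, search left half
lo=0, hi=7, mid=3, arr[mid]=6 -> 6 > 2, search left half
lo=0, hi=2, mid=1, arr[mid]=2 -> Found target at index 1!

Binary search finds 2 at index 1 after 3 comparisons. The search repeatedly halves the search space by comparing with the middle element.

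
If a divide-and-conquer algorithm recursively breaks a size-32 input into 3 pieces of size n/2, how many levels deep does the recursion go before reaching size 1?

For divide and conquer with division factor 2:

Problem sizes at each level:
Level 0: 32
Level 1: 16
Level 2: 8
Level 3: 4
Level 4: 2
Level 5: 1

The root is level 0 and the size-1 base case is level 5 (the tree spans levels 0 through 5, i.e. 6 levels counting the root), so the depth is the number of divisions: log_2(32) = 5

The recursion tree depth is log_2(32) = 5. At each level, the problem size is divided by 2, so it takes 5 divisions to reduce to a base case of size 1. The algorithm makes 3 recursive calls at each level.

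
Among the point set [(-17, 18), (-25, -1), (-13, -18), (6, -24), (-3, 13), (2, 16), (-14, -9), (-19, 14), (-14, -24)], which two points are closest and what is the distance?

Computing all pairwise distances among 9 points:

d((-17, 18), (-25, -1)) = 20.6155
d((-17, 18), (-13, -18)) = 36.2215
d((-17, 18), (6, -24)) = 47.8853
d((-17, 18), (-3, 13)) = 14.8661
d((-17, 18), (2, 16)) = 19.105
d((-17, 18), (-14, -9)) = 27.1662
d((-17, 18), (-19, 14)) = 4.4721 <-- minimum
d((-17, 18), (-14, -24)) = 42.107
d((-25, -1), (-13, -18)) = 20.8087
d((-25, -1), (6, -24)) = 38.6005
d((-25, -1), (-3, 13)) = 26.0768
d((-25, -1), (2, 16)) = 31.9061
d((-25, -1), (-14, -9)) = 13.6015
d((-25, -1), (-19, 14)) = 16.1555
d((-25, -1), (-14, -24)) = 25.4951
d((-13, -18), (6, -24)) = 19.9249
d((-13, -18), (-3, 13)) = 32.573
d((-13, -18), (2, 16)) = 37.1618
d((-13, -18), (-14, -9)) = 9.0554
d((-13, -18), (-19, 14)) = 32.5576
d((-13, -18), (-14, -24)) = 6.0828
d((6, -24), (-3, 13)) = 38.0789
d((6, -24), (2, 16)) = 40.1995
d((6, -24), (-14, -9)) = 25.0
d((6, -24), (-19, 14)) = 45.4863
d((6, -24), (-14, -24)) = 20.0
d((-3, 13), (2, 16)) = 5.831
d((-3, 13), (-14, -9)) = 24.5967
d((-3, 13), (-19, 14)) = 16.0312
d((-3, 13), (-14, -24)) = 38.6005
d((2, 16), (-14, -9)) = 29.6816
d((2, 16), (-19, 14)) = 21.095
d((2, 16), (-14, -24)) = 43.0813
d((-14, -9), (-19, 14)) = 23.5372
d((-14, -9), (-14, -24)) = 15.0
d((-19, 14), (-14, -24)) = 38.3275

Closest pair: (-17, 18) and (-19, 14) with distance 4.4721

The closest pair is (-17, 18) and (-19, 14) with Euclidean distance 4.4721. For 9 points, brute-force pairwise comparison is shown above. For large n, the divide-and-conquer algorithm (sort by x, recurse on halves, check the dividing strip) achieves O(n log n).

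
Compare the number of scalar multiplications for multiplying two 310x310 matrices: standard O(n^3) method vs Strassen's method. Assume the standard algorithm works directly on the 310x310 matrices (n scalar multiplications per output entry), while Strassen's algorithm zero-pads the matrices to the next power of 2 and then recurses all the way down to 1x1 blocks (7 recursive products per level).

Matrix multiplication for 310x310 matrices:

Strassen's algorithm requires power-of-2 dimensions. Pad 310x310 to 512x512 (next power of 2).

Standard algorithm: 310^3 = 29791000 multiplications
Strassen's algorithm: 7^(log2(512)) = 7^9 = 40353607 multiplications
Difference: 29791000 - 40353607 = -10562607 (Strassen uses MORE here due to padding overhead — for small or just-over-power-of-2 n, padding can outweigh the per-level savings)

Standard: 29791000 multiplications (310^3). Strassen: 40353607 multiplications (7^9, after padding to 512x512). Strassen reduces 8 recursive multiplications to 7 at each level.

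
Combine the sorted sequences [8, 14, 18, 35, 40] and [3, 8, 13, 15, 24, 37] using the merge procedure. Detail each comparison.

Merging process:

Compare 8 vs 3: take 3 from right. Merged: [3]
Compare 8 vs 8: take 8 from left. Merged: [3, 8]
Compare 14 vs 8: take 8 from right. Merged: [3, 8, 8]
Compare 14 vs 13: take 13 from right. Merged: [3, 8, 8, 13]
Compare 14 vs 15: take 14 from left. Merged: [3, 8, 8, 13, 14]
Compare 18 vs 15: take 15 from right. Merged: [3, 8, 8, 13, 14, 15]
Compare 18 vs 24: take 18 from left. Merged: [3, 8, 8, 13, 14, 15, 18]
Compare 35 vs 24: take 24 from right. Merged: [3, 8, 8, 13, 14, 15, 18, 24]
Compare 35 vs 37: take 35 from left. Merged: [3, 8, 8, 13, 14, 15, 18, 24, 35]
Compare 40 vs 37: take 37 from right. Merged: [3, 8, 8, 13, 14, 15, 18, 24, 35, 37]
Append remaining from left: [40]. Merged: [3, 8, 8, 13, 14, 15, 18, 24, 35, 37, 40]

Final merged array: [3, 8, 8, 13, 14, 15, 18, 24, 35, 37, 40]
Total comparisons: 10

The merged array is [3, 8, 8, 13, 14, 15, 18, 24, 35, 37, 40], requiring 10 comparisons. The merge step runs in O(n) time where n is the total number of elements.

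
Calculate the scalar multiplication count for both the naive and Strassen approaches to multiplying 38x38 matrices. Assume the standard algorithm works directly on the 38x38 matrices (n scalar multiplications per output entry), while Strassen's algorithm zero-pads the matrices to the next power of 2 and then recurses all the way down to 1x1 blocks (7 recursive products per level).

Matrix multiplication for 38x38 matrices:

Strassen's algorithm requires power-of-2 dimensions. Pad 38x38 to 64x64 (next power of 2).

Standard algorithm: 38^3 = 54872 multiplications
Strassen's algorithm: 7^(log2(64)) = 7^6 = 117649 multiplications
Difference: 54872 - 117649 = -62777 (Strassen uses MORE here due to padding overhead — for small or just-over-power-of-2 n, padding can outweigh the per-level savings)

Standard: 54872 multiplications (38^3). Strassen: 117649 multiplications (7^6, after padding to 64x64). Strassen reduces 8 recursive multiplications to 7 at each level.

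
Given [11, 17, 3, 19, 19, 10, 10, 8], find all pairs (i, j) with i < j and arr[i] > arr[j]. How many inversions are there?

Finding inversions in [11, 17, 3, 19, 19, 10, 10, 8]:

(0, 2): arr[0]=11 > arr[2]=3
(0, 5): arr[0]=11 > arr[5]=10
(0, 6): arr[0]=11 > arr[6]=10
(0, 7): arr[0]=11 > arr[7]=8
(1, 2): arr[1]=17 > arr[2]=3
(1, 5): arr[1]=17 > arr[5]=10
(1, 6): arr[1]=17 > arr[6]=10
(1, 7): arr[1]=17 > arr[7]=8
(3, 5): arr[3]=19 > arr[5]=10
(3, 6): arr[3]=19 > arr[6]=10
(3, 7): arr[3]=19 > arr[7]=8
(4, 5): arr[4]=19 > arr[5]=10
(4, 6): arr[4]=19 > arr[6]=10
(4, 7): arr[4]=19 > arr[7]=8
(5, 7): arr[5]=10 > arr[7]=8
(6, 7): arr[6]=10 > arr[7]=8

Total inversions: 16

The array has 16 inversion(s): (0,2), (0,5), (0,6), (0,7), (1,2), (1,5), (1,6), (1,7), (3,5), (3,6), (3,7), (4,5), (4,6), (4,7), (5,7), (6,7). Each pair (i,j) satisfies i < j and arr[i] > arr[j].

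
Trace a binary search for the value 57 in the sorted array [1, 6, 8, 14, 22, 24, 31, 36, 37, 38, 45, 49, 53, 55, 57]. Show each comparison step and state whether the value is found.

Binary search for 57 in [1, 6, 8, 14, 22, 24, 31, 36, 37, 38, 45, 49, 53, 55, 57]:

lo=0, hi=14, mid=7, arr[mid]=36 -> 36 < 57, search right half
lo=8, hi=14, mid=11, arr[mid]=49 -> 49 < 57, search right half
lo=12, hi=14, mid=13, arr[mid]=55 -> 55 < 57, search right half
lo=14, hi=14, mid=14, arr[mid]=57 -> Found target at index 14!

Binary search finds 57 at index 14 after 4 comparisons. The search repeatedly halves the search space by comparing with the middle element.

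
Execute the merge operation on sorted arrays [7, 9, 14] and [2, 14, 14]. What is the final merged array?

Merging process:

Compare 7 vs 2: take 2 from right. Merged: [2]
Compare 7 vs 14: take 7 from left. Merged: [2, 7]
Compare 9 vs 14: take 9 from left. Merged: [2, 7, 9]
Compare 14 vs 14: take 14 from left. Merged: [2, 7, 9, 14]
Append remaining from right: [14, 14]. Merged: [2, 7, 9, 14, 14, 14]

Final merged array: [2, 7, 9, 14, 14, 14]
Total comparisons: 4

The merged array is [2, 7, 9, 14, 14, 14], requiring 4 comparisons. The merge step runs in O(n) time where n is the total number of elements.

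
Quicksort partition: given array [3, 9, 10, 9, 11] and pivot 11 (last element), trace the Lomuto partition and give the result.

Lomuto partition with pivot = 11:

Initial array: [3, 9, 10, 9, 11]

arr[0]=3 <= 11: swap with position 0, array becomes [3, 9, 10, 9, 11]
arr[1]=9 <= 11: swap with position 1, array becomes [3, 9, 10, 9, 11]
arr[2]=10 <= 11: swap with position 2, array becomes [3, 9, 10, 9, 11]
arr[3]=9 <= 11: swap with position 3, array becomes [3, 9, 10, 9, 11]

Place pivot at position 4: [3, 9, 10, 9, 11]
Pivot position: 4

After partitioning with pivot 11, the array becomes [3, 9, 10, 9, 11]. The pivot is placed at index 4. All elements to the left of the pivot are <= 11, and all elements to the right are > 11.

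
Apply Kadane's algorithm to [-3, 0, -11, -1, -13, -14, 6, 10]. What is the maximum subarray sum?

Using Kadane's algorithm on [-3, 0, -11, -1, -13, -14, 6, 10]:

Scanning through the array:
Position 1 (value 0): max_ending_here = 0, max_so_far = 0
Position 2 (value -11): max_ending_here = -11, max_so_far = 0
Position 3 (value -1): max_ending_here = -1, max_so_far = 0
Position 4 (value -13): max_ending_here = -13, max_so_far = 0
Position 5 (value -14): max_ending_here = -14, max_so_far = 0
Position 6 (value 6): max_ending_here = 6, max_so_far = 6
Position 7 (value 10): max_ending_here = 16, max_so_far = 16

Maximum subarray: [6, 10]
Maximum sum: 16

The maximum subarray is [6, 10] with sum 16. This subarray runs from index 6 to index 7.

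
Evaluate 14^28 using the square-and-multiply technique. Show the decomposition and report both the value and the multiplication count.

Computing 14^28 by squaring (build up from 14^1; each line after the first costs one multiplication):

14^1 = 14
14^2 = (14^1)^2 = 14^2 = 196
14^3 = 14 * 14^2 = 14 * 196 = 2744
14^6 = (14^3)^2 = 2744^2 = 7529536
14^7 = 14 * 14^6 = 14 * 7529536 = 105413504
14^14 = (14^7)^2 = 105413504^2 = 11112006825558016
14^28 = (14^14)^2 = 11112006825558016^2 = 123476695691247935826229781856256

Result: 123476695691247935826229781856256
Multiplications needed: 6 (6 lines after 14^1)

14^28 = 123476695691247935826229781856256. Using exponentiation by squaring, this requires 6 multiplications. The key idea: if the exponent is even, square the half-power; if odd, multiply by the base once.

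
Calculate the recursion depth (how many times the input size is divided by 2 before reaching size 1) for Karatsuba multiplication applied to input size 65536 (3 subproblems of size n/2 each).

For divide and conquer with division factor 2:

Problem sizes at each level:
Level 0: 65536
Level 1: 32768
Level 2: 16384
Level 3: 8192
Level 4: 4096
Level 5: 2048
Level 6: 1024
Level 7: 512
Level 8: 256
Level 9: 128
Level 10: 64
Level 11: 32
Level 12: 16
Level 13: 8
Level 14: 4
Level 15: 2
Level 16: 1

The root is level 0 and the size-1 base case is level 16 (the tree spans levels 0 through 16, i.e. 17 levels counting the root), so the depth is the number of divisions: log_2(65536) = 16

The recursion tree depth is log_2(65536) = 16. At each level, the problem size is divided by 2, so it takes 16 divisions to reduce to a base case of size 1. The algorithm makes 3 recursive calls at each level.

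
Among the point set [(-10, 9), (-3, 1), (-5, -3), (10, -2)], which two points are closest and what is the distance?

Computing all pairwise distances among 4 points:

d((-10, 9), (-3, 1)) = 10.6301
d((-10, 9), (-5, -3)) = 13.0
d((-10, 9), (10, -2)) = 22.8254
d((-3, 1), (-5, -3)) = 4.4721 <-- minimum
d((-3, 1), (10, -2)) = 13.3417
d((-5, -3), (10, -2)) = 15.0333

Closest pair: (-3, 1) and (-5, -3) with distance 4.4721

The closest pair is (-3, 1) and (-5, -3) with Euclidean distance 4.4721. For 4 points, brute-force pairwise comparison is shown above. For large n, the divide-and-conquer algorithm (sort by x, recurse on halves, check the dividing strip) achieves O(n log n).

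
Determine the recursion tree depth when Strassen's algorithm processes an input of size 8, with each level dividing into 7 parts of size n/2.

For divide and conquer with division factor 2:

Problem sizes at each level:
Level 0: 8
Level 1: 4
Level 2: 2
Level 3: 1

The root is level 0 and the size-1 base case is level 3 (the tree spans levels 0 through 3, i.e. 4 levels counting the root), so the depth is the number of divisions: log_2(8) = 3

The recursion tree depth is log_2(8) = 3. At each level, the problem size is divided by 2, so it takes 3 divisions to reduce to a base case of size 1. The algorithm makes 7 recursive calls at each level.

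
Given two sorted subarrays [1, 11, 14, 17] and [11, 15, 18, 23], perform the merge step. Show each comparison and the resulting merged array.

Merging process:

Compare 1 vs 11: take 1 from left. Merged: [1]
Compare 11 vs 11: take 11 from left. Merged: [1, 11]
Compare 14 vs 11: take 11 from right. Merged: [1, 11, 11]
Compare 14 vs 15: take 14 from left. Merged: [1, 11, 11, 14]
Compare 17 vs 15: take 15 from right. Merged: [1, 11, 11, 14, 15]
Compare 17 vs 18: take 17 from left. Merged: [1, 11, 11, 14, 15, 17]
Append remaining from right: [18, 23]. Merged: [1, 11, 11, 14, 15, 17, 18, 23]

Final merged array: [1, 11, 11, 14, 15, 17, 18, 23]
Total comparisons: 6

The merged array is [1, 11, 11, 14, 15, 17, 18, 23], requiring 6 comparisons. The merge step runs in O(n) time where n is the total number of elements.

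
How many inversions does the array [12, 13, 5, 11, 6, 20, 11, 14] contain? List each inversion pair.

Finding inversions in [12, 13, 5, 11, 6, 20, 11, 14]:

(0, 2): arr[0]=12 > arr[2]=5
(0, 3): arr[0]=12 > arr[3]=11
(0, 4): arr[0]=12 > arr[4]=6
(0, 6): arr[0]=12 > arr[6]=11
(1, 2): arr[1]=13 > arr[2]=5
(1, 3): arr[1]=13 > arr[3]=11
(1, 4): arr[1]=13 > arr[4]=6
(1, 6): arr[1]=13 > arr[6]=11
(3, 4): arr[3]=11 > arr[4]=6
(5, 6): arr[5]=20 > arr[6]=11
(5, 7): arr[5]=20 > arr[7]=14

Total inversions: 11

The array has 11 inversion(s): (0,2), (0,3), (0,4), (0,6), (1,2), (1,3), (1,4), (1,6), (3,4), (5,6), (5,7). Each pair (i,j) satisfies i < j and arr[i] > arr[j].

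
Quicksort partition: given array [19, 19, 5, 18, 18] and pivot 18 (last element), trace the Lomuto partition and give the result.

Lomuto partition with pivot = 18:

Initial array: [19, 19, 5, 18, 18]

arr[0]=19 > 18: no swap
arr[1]=19 > 18: no swap
arr[2]=5 <= 18: swap with position 0, array becomes [5, 19, 19, 18, 18]
arr[3]=18 <= 18: swap with position 1, array becomes [5, 18, 19, 19, 18]

Place pivot at position 2: [5, 18, 18, 19, 19]
Pivot position: 2

After partitioning with pivot 18, the array becomes [5, 18, 18, 19, 19]. The pivot is placed at index 2. All elements to the left of the pivot are <= 18, and all elements to the right are > 18.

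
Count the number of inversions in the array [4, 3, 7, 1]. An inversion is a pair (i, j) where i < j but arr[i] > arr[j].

Finding inversions in [4, 3, 7, 1]:

(0, 1): arr[0]=4 > arr[1]=3
(0, 3): arr[0]=4 > arr[3]=1
(1, 3): arr[1]=3 > arr[3]=1
(2, 3): arr[2]=7 > arr[3]=1

Total inversions: 4

The array has 4 inversion(s): (0,1), (0,3), (1,3), (2,3). Each pair (i,j) satisfies i < j and arr[i] > arr[j].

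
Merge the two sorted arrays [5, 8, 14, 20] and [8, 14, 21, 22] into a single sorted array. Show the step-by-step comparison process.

Merging process:

Compare 5 vs 8: take 5 from left. Merged: [5]
Compare 8 vs 8: take 8 from left. Merged: [5, 8]
Compare 14 vs 8: take 8 from right. Merged: [5, 8, 8]
Compare 14 vs 14: take 14 from left. Merged: [5, 8, 8, 14]
Compare 20 vs 14: take 14 from right. Merged: [5, 8, 8, 14, 14]
Compare 20 vs 21: take 20 from left. Merged: [5, 8, 8, 14, 14, 20]
Append remaining from right: [21, 22]. Merged: [5, 8, 8, 14, 14, 20, 21, 22]

Final merged array: [5, 8, 8, 14, 14, 20, 21, 22]
Total comparisons: 6

The merged array is [5, 8, 8, 14, 14, 20, 21, 22], requiring 6 comparisons. The merge step runs in O(n) time where n is the total number of elements.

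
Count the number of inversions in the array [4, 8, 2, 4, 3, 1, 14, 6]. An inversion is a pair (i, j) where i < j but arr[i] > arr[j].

Finding inversions in [4, 8, 2, 4, 3, 1, 14, 6]:

(0, 2): arr[0]=4 > arr[2]=2
(0, 4): arr[0]=4 > arr[4]=3
(0, 5): arr[0]=4 > arr[5]=1
(1, 2): arr[1]=8 > arr[2]=2
(1, 3): arr[1]=8 > arr[3]=4
(1, 4): arr[1]=8 > arr[4]=3
(1, 5): arr[1]=8 > arr[5]=1
(1, 7): arr[1]=8 > arr[7]=6
(2, 5): arr[2]=2 > arr[5]=1
(3, 4): arr[3]=4 > arr[4]=3
(3, 5): arr[3]=4 > arr[5]=1
(4, 5): arr[4]=3 > arr[5]=1
(6, 7): arr[6]=14 > arr[7]=6

Total inversions: 13

The array has 13 inversion(s): (0,2), (0,4), (0,5), (1,2), (1,3), (1,4), (1,5), (1,7), (2,5), (3,4), (3,5), (4,5), (6,7). Each pair (i,j) satisfies i < j and arr[i] > arr[j].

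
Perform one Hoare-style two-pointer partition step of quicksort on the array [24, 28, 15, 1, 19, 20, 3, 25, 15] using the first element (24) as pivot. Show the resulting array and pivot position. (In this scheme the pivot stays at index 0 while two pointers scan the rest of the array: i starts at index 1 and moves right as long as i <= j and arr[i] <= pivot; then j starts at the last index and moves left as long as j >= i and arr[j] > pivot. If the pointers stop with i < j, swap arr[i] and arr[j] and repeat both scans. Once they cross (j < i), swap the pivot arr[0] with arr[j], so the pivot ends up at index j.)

Hoare-style two-pointer partition with pivot = 24:

Initial array: [24, 28, 15, 1, 19, 20, 3, 25, 15]

Pointers start at i = 1, j = 8.
i stops at index 1 (arr[1]=28 > 24), j stops at index 8 (arr[8]=15 <= 24): swap arr[1] and arr[8], array becomes [24, 15, 15, 1, 19, 20, 3, 25, 28]
i ends at 7, j ends at 6: the pointers have crossed (j < i), so scanning stops.

Swap pivot arr[0] with arr[6] to place pivot at position 6: [3, 15, 15, 1, 19, 20, 24, 25, 28]
Pivot position: 6

After partitioning with pivot 24, the array becomes [3, 15, 15, 1, 19, 20, 24, 25, 28]. The pivot is placed at index 6. All elements to the left of the pivot are <= 24, and all elements to the right are > 24.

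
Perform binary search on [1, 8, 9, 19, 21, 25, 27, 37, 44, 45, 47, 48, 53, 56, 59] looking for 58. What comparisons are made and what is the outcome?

Binary search for 58 in [1, 8, 9, 19, 21, 25, 27, 37, 44, 45, 47, 48, 53, 56, 59]:

lo=0, hi=14, mid=7, arr[mid]=37 -> 37 < 58, search right half
lo=8, hi=14, mid=11, arr[mid]=48 -> 48 < 58, search right half
lo=12, hi=14, mid=13, arr[mid]=56 -> 56 < 58, search right half
lo=14, hi=14, mid=14, arr[mid]=59 -> 59 > 58, search left half
lo=14 > hi=13, target 58 not found

Binary search determines that 58 is not in the array after 4 comparisons. The search space was exhausted without finding the target.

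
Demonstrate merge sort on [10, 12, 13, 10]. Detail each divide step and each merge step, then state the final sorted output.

Merge sort trace:

Split: [10, 12, 13, 10] -> [10, 12] and [13, 10]
  Split: [10, 12] -> [10] and [12]
  Merge: [10] + [12] -> [10, 12]
  Split: [13, 10] -> [13] and [10]
  Merge: [13] + [10] -> [10, 13]
Merge: [10, 12] + [10, 13] -> [10, 10, 12, 13]

Final sorted array: [10, 10, 12, 13]

The merge sort proceeds by recursively splitting the array and merging sorted halves.
After all merges, the sorted array is [10, 10, 12, 13].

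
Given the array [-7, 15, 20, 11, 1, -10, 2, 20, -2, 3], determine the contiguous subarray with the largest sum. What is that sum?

Using Kadane's algorithm on [-7, 15, 20, 11, 1, -10, 2, 20, -2, 3]:

Scanning through the array:
Position 1 (value 15): max_ending_here = 15, max_so_far = 15
Position 2 (value 20): max_ending_here = 35, max_so_far = 35
Position 3 (value 11): max_ending_here = 46, max_so_far = 46
Position 4 (value 1): max_ending_here = 47, max_so_far = 47
Position 5 (value -10): max_ending_here = 37, max_so_far = 47
Position 6 (value 2): max_ending_here = 39, max_so_far = 47
Position 7 (value 20): max_ending_here = 59, max_so_far = 59
Position 8 (value -2): max_ending_here = 57, max_so_far = 59
Position 9 (value 3): max_ending_here = 60, max_so_far = 60

Maximum subarray: [15, 20, 11, 1, -10, 2, 20, -2, 3]
Maximum sum: 60

The maximum subarray is [15, 20, 11, 1, -10, 2, 20, -2, 3] with sum 60. This subarray runs from index 1 to index 9.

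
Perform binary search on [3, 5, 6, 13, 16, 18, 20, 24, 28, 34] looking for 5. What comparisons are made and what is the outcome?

Binary search for 5 in [3, 5, 6, 13, 16, 18, 20, 24, 28, 34]:

lo=0, hi=9, mid=4, arr[mid]=16 -> 16 > 5, search left half
lo=0, hi=3, mid=1, arr[mid]=5 -> Found target at index 1!

Binary search finds 5 at index 1 after 2 comparisons. The search repeatedly halves the search space by comparing with the middle element.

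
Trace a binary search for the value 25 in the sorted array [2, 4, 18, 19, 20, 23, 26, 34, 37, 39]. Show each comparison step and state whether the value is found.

Binary search for 25 in [2, 4, 18, 19, 20, 23, 26, 34, 37, 39]:

lo=0, hi=9, mid=4, arr[mid]=20 -> 20 < 25, search right half
lo=5, hi=9, mid=7, arr[mid]=34 -> 34 > 25, search left half
lo=5, hi=6, mid=5, arr[mid]=23 -> 23 < 25, search right half
lo=6, hi=6, mid=6, arr[mid]=26 -> 26 > 25, search left half
lo=6 > hi=5, target 25 not found

Binary search determines that 25 is not in the array after 4 comparisons. The search space was exhausted without finding the target.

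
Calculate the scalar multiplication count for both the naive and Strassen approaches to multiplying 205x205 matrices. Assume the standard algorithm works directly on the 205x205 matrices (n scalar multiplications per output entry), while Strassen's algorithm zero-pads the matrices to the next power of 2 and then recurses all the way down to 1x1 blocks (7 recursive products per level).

Matrix multiplication for 205x205 matrices:

Strassen's algorithm requires power-of-2 dimensions. Pad 205x205 to 256x256 (next power of 2).

Standard algorithm: 205^3 = 8615125 multiplications
Strassen's algorithm: 7^(log2(256)) = 7^8 = 5764801 multiplications
Savings: 8615125 - 5764801 = 2850324 multiplications

Standard: 8615125 multiplications (205^3). Strassen: 5764801 multiplications (7^8, after padding to 256x256). Strassen reduces 8 recursive multiplications to 7 at each level.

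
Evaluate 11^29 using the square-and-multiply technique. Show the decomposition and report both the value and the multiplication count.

Computing 11^29 by squaring (build up from 11^1; each line after the first costs one multiplication):

11^1 = 11
11^2 = (11^1)^2 = 11^2 = 121
11^3 = 11 * 11^2 = 11 * 121 = 1331
11^6 = (11^3)^2 = 1331^2 = 1771561
11^7 = 11 * 11^6 = 11 * 1771561 = 19487171
11^14 = (11^7)^2 = 19487171^2 = 379749833583241
11^28 = (11^14)^2 = 379749833583241^2 = 144209936106499234037676064081
11^29 = 11 * 11^28 = 11 * 144209936106499234037676064081 = 1586309297171491574414436704891

Result: 1586309297171491574414436704891
Multiplications needed: 7 (7 lines after 11^1)

11^29 = 1586309297171491574414436704891. Using exponentiation by squaring, this requires 7 multiplications. The key idea: if the exponent is even, square the half-power; if odd, multiply by the base once.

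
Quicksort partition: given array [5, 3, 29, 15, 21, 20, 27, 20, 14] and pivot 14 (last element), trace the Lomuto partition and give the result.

Lomuto partition with pivot = 14:

Initial array: [5, 3, 29, 15, 21, 20, 27, 20, 14]

arr[0]=5 <= 14: swap with position 0, array becomes [5, 3, 29, 15, 21, 20, 27, 20, 14]
arr[1]=3 <= 14: swap with position 1, array becomes [5, 3, 29, 15, 21, 20, 27, 20, 14]
arr[2]=29 > 14: no swap
arr[3]=15 > 14: no swap
arr[4]=21 > 14: no swap
arr[5]=20 > 14: no swap
arr[6]=27 > 14: no swap
arr[7]=20 > 14: no swap

Place pivot at position 2: [5, 3, 14, 15, 21, 20, 27, 20, 29]
Pivot position: 2

After partitioning with pivot 14, the array becomes [5, 3, 14, 15, 21, 20, 27, 20, 29]. The pivot is placed at index 2. All elements to the left of the pivot are <= 14, and all elements to the right are > 14.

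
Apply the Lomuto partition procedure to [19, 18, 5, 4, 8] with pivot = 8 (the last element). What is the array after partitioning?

Lomuto partition with pivot = 8:

Initial array: [19, 18, 5, 4, 8]

arr[0]=19 > 8: no swap
arr[1]=18 > 8: no swap
arr[2]=5 <= 8: swap with position 0, array becomes [5, 18, 19, 4, 8]
arr[3]=4 <= 8: swap with position 1, array becomes [5, 4, 19, 18, 8]

Place pivot at position 2: [5, 4, 8, 18, 19]
Pivot position: 2

After partitioning with pivot 8, the array becomes [5, 4, 8, 18, 19]. The pivot is placed at index 2. All elements to the left of the pivot are <= 8, and all elements to the right are > 8.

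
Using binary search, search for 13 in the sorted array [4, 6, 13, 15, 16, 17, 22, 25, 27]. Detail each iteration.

Binary search for 13 in [4, 6, 13, 15, 16, 17, 22, 25, 27]:

lo=0, hi=8, mid=4, arr[mid]=16 -> 16 > 13, search left half
lo=0, hi=3, mid=1, arr[mid]=6 -> 6 < 13, search right half
lo=2, hi=3, mid=2, arr[mid]=13 -> Found target at index 2!

Binary search finds 13 at index 2 after 3 comparisons. The search repeatedly halves the search space by comparing with the middle element.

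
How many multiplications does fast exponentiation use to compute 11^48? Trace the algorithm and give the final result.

Computing 11^48 by squaring (build up from 11^1; each line after the first costs one multiplication):

11^1 = 11
11^2 = (11^1)^2 = 11^2 = 121
11^3 = 11 * 11^2 = 11 * 121 = 1331
11^6 = (11^3)^2 = 1331^2 = 1771561
11^12 = (11^6)^2 = 1771561^2 = 3138428376721
11^24 = (11^12)^2 = 3138428376721^2 = 9849732675807611094711841
11^48 = (11^24)^2 = 9849732675807611094711841^2 = 97017233784872162402203715694511008214034825609281

Result: 97017233784872162402203715694511008214034825609281
Multiplications needed: 6 (6 lines after 11^1)

11^48 = 97017233784872162402203715694511008214034825609281. Using exponentiation by squaring, this requires 6 multiplications. The key idea: if the exponent is even, square the half-power; if odd, multiply by the base once.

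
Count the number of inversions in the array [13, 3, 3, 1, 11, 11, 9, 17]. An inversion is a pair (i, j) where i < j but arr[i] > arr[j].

Finding inversions in [13, 3, 3, 1, 11, 11, 9, 17]:

(0, 1): arr[0]=13 > arr[1]=3
(0, 2): arr[0]=13 > arr[2]=3
(0, 3): arr[0]=13 > arr[3]=1
(0, 4): arr[0]=13 > arr[4]=11
(0, 5): arr[0]=13 > arr[5]=11
(0, 6): arr[0]=13 > arr[6]=9
(1, 3): arr[1]=3 > arr[3]=1
(2, 3): arr[2]=3 > arr[3]=1
(4, 6): arr[4]=11 > arr[6]=9
(5, 6): arr[5]=11 > arr[6]=9

Total inversions: 10

The array has 10 inversion(s): (0,1), (0,2), (0,3), (0,4), (0,5), (0,6), (1,3), (2,3), (4,6), (5,6). Each pair (i,j) satisfies i < j and arr[i] > arr[j].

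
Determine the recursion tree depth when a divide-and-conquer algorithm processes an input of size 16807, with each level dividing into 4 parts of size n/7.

For divide and conquer with division factor 7:

Problem sizes at each level:
Level 0: 16807
Level 1: 2401
Level 2: 343
Level 3: 49
Level 4: 7
Level 5: 1

The root is level 0 and the size-1 base case is level 5 (the tree spans levels 0 through 5, i.e. 6 levels counting the root), so the depth is the number of divisions: log_7(16807) = 5

The recursion tree depth is log_7(16807) = 5. At each level, the problem size is divided by 7, so it takes 5 divisions to reduce to a base case of size 1. The algorithm makes 4 recursive calls at each level.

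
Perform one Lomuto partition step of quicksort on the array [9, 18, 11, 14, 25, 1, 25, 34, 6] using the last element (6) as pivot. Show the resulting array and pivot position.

Lomuto partition with pivot = 6:

Initial array: [9, 18, 11, 14, 25, 1, 25, 34, 6]

arr[0]=9 > 6: no swap
arr[1]=18 > 6: no swap
arr[2]=11 > 6: no swap
arr[3]=14 > 6: no swap
arr[4]=25 > 6: no swap
arr[5]=1 <= 6: swap with position 0, array becomes [1, 18, 11, 14, 25, 9, 25, 34, 6]
arr[6]=25 > 6: no swap
arr[7]=34 > 6: no swap

Place pivot at position 1: [1, 6, 11, 14, 25, 9, 25, 34, 18]
Pivot position: 1

After partitioning with pivot 6, the array becomes [1, 6, 11, 14, 25, 9, 25, 34, 18]. The pivot is placed at index 1. All elements to the left of the pivot are <= 6, and all elements to the right are > 6.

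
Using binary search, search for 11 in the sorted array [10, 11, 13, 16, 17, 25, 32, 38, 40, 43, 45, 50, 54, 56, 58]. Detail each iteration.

Binary search for 11 in [10, 11, 13, 16, 17, 25, 32, 38, 40, 43, 45, 50, 54, 56, 58]:

lo=0, hi=14, mid=7, arr[mid]=38 -> 38 > 11, search left half
lo=0, hi=6, mid=3, arr[mid]=16 -> 16 > 11, search left half
lo=0, hi=2, mid=1, arr[mid]=11 -> Found target at index 1!

Binary search finds 11 at index 1 after 3 comparisons. The search repeatedly halves the search space by comparing with the middle element.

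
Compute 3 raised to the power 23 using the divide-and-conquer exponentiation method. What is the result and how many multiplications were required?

Computing 3^23 by squaring (build up from 3^1; each line after the first costs one multiplication):

3^1 = 3
3^2 = (3^1)^2 = 3^2 = 9
3^4 = (3^2)^2 = 9^2 = 81
3^5 = 3 * 3^4 = 3 * 81 = 243
3^10 = (3^5)^2 = 243^2 = 59049
3^11 = 3 * 3^10 = 3 * 59049 = 177147
3^22 = (3^11)^2 = 177147^2 = 31381059609
3^23 = 3 * 3^22 = 3 * 31381059609 = 94143178827

Result: 94143178827
Multiplications needed: 7 (7 lines after 3^1)

3^23 = 94143178827. Using exponentiation by squaring, this requires 7 multiplications. The key idea: if the exponent is even, square the half-power; if odd, multiply by the base once.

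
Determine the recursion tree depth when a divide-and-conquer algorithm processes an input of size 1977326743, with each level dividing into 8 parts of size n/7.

For divide and conquer with division factor 7:

Problem sizes at each level:
Level 0: 1977326743
Level 1: 282475249
Level 2: 40353607
Level 3: 5764801
Level 4: 823543
Level 5: 117649
Level 6: 16807
Level 7: 2401
Level 8: 343
Level 9: 49
Level 10: 7
Level 11: 1

The root is level 0 and the size-1 base case is level 11 (the tree spans levels 0 through 11, i.e. 12 levels counting the root), so the depth is the number of divisions: log_7(1977326743) = 11

The recursion tree depth is log_7(1977326743) = 11. At each level, the problem size is divided by 7, so it takes 11 divisions to reduce to a base case of size 1. The algorithm makes 8 recursive calls at each level.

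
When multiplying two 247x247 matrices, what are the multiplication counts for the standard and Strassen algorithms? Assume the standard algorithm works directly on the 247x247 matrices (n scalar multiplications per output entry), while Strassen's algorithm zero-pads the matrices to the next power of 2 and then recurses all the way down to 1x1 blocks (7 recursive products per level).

Matrix multiplication for 247x247 matrices:

Strassen's algorithm requires power-of-2 dimensions. Pad 247x247 to 256x256 (next power of 2).

Standard algorithm: 247^3 = 15069223 multiplications
Strassen's algorithm: 7^(log2(256)) = 7^8 = 5764801 multiplications
Savings: 15069223 - 5764801 = 9304422 multiplications

Standard: 15069223 multiplications (247^3). Strassen: 5764801 multiplications (7^8, after padding to 256x256). Strassen reduces 8 recursive multiplications to 7 at each level.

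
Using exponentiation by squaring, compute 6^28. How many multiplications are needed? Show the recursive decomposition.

Computing 6^28 by squaring (build up from 6^1; each line after the first costs one multiplication):

6^1 = 6
6^2 = (6^1)^2 = 6^2 = 36
6^3 = 6 * 6^2 = 6 * 36 = 216
6^6 = (6^3)^2 = 216^2 = 46656
6^7 = 6 * 6^6 = 6 * 46656 = 279936
6^14 = (6^7)^2 = 279936^2 = 78364164096
6^28 = (6^14)^2 = 78364164096^2 = 6140942214464815497216

Result: 6140942214464815497216
Multiplications needed: 6 (6 lines after 6^1)

6^28 = 6140942214464815497216. Using exponentiation by squaring, this requires 6 multiplications. The key idea: if the exponent is even, square the half-power; if odd, multiply by the base once.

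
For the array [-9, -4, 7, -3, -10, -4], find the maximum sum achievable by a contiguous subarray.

Using Kadane's algorithm on [-9, -4, 7, -3, -10, -4]:

Scanning through the array:
Position 1 (value -4): max_ending_here = -4, max_so_far = -4
Position 2 (value 7): max_ending_here = 7, max_so_far = 7
Position 3 (value -3): max_ending_here = 4, max_so_far = 7
Position 4 (value -10): max_ending_here = -6, max_so_far = 7
Position 5 (value -4): max_ending_here = -4, max_so_far = 7

Maximum subarray: [7]
Maximum sum: 7

The maximum subarray is [7] with sum 7. This subarray runs from index 2 to index 2.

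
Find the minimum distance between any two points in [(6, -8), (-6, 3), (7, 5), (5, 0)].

Computing all pairwise distances among 4 points:

d((6, -8), (-6, 3)) = 16.2788
d((6, -8), (7, 5)) = 13.0384
d((6, -8), (5, 0)) = 8.0623
d((-6, 3), (7, 5)) = 13.1529
d((-6, 3), (5, 0)) = 11.4018
d((7, 5), (5, 0)) = 5.3852 <-- minimum

Closest pair: (7, 5) and (5, 0) with distance 5.3852

The closest pair is (7, 5) and (5, 0) with Euclidean distance 5.3852. For 4 points, brute-force pairwise comparison is shown above. For large n, the divide-and-conquer algorithm (sort by x, recurse on halves, check the dividing strip) achieves O(n log n).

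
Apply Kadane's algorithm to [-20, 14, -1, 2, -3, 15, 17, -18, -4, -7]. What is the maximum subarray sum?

Using Kadane's algorithm on [-20, 14, -1, 2, -3, 15, 17, -18, -4, -7]:

Scanning through the array:
Position 1 (value 14): max_ending_here = 14, max_so_far = 14
Position 2 (value -1): max_ending_here = 13, max_so_far = 14
Position 3 (value 2): max_ending_here = 15, max_so_far = 15
Position 4 (value -3): max_ending_here = 12, max_so_far = 15
Position 5 (value 15): max_ending_here = 27, max_so_far = 27
Position 6 (value 17): max_ending_here = 44, max_so_far = 44
Position 7 (value -18): max_ending_here = 26, max_so_far = 44
Position 8 (value -4): max_ending_here = 22, max_so_far = 44
Position 9 (value -7): max_ending_here = 15, max_so_far = 44

Maximum subarray: [14, -1, 2, -3, 15, 17]
Maximum sum: 44

The maximum subarray is [14, -1, 2, -3, 15, 17] with sum 44. This subarray runs from index 1 to index 6.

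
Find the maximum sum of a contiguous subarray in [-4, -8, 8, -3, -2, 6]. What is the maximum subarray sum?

Using Kadane's algorithm on [-4, -8, 8, -3, -2, 6]:

Scanning through the array:
Position 1 (value -8): max_ending_here = -8, max_so_far = -4
Position 2 (value 8): max_ending_here = 8, max_so_far = 8
Position 3 (value -3): max_ending_here = 5, max_so_far = 8
Position 4 (value -2): max_ending_here = 3, max_so_far = 8
Position 5 (value 6): max_ending_here = 9, max_so_far = 9

Maximum subarray: [8, -3, -2, 6]
Maximum sum: 9

The maximum subarray is [8, -3, -2, 6] with sum 9. This subarray runs from index 2 to index 5.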